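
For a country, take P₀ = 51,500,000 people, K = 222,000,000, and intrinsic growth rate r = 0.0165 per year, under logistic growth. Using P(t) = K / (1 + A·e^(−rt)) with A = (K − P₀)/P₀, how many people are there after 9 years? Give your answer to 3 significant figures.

A = (222000000 − 51500000)/51500000 = 3.31068
P(9) = 222000000 / (1 + 3.31068·e^(−0.0165·9)) = 222000000 / (1 + 3.31068·0.862)
= 222000000 / 3.85381 ≈ 57605392.88

≈ 57,600,000 people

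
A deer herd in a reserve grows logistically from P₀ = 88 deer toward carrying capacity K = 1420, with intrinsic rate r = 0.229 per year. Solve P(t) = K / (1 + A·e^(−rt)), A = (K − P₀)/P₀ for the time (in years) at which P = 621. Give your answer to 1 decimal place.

t ≈ 10.8 years

A = (1420 − 88)/88 = 15.13636
621 = 1420/(1 + 15.13636·e^(−0.229t)) → 1 + 15.13636·e^(−0.229t) = 2.28663
e^(−0.229t) = 0.085003 → t = ln(11.76431)/0.229 = 2.46507/0.229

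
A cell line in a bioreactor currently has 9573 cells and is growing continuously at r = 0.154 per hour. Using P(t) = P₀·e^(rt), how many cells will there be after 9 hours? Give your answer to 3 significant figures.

≈ 38,300 cells

P(9) = 9573 · e^(0.154·9) = 9573 · e^(1.386)
= 9573 · 3.99882 ≈ 38280.73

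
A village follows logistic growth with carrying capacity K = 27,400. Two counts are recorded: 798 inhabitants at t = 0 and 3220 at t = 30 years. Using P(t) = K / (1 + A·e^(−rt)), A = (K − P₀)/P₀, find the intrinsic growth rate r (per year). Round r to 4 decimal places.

A = (27400 − 798)/798 = 33.33584
3220 = 27400/(1 + 33.33584·e^(−r·30)) → e^(−30r) = (8.50932 − 1)/33.33584 = 0.225263
r = −ln(0.225263)/30 = 1.49049/30

r ≈ 0.0497 per year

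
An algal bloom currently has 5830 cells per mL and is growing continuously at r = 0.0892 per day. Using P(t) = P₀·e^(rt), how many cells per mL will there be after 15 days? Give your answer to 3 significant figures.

≈ 22,200 cells per mL

P(15) = 5830 · e^(0.0892·15) = 5830 · e^(1.338)
= 5830 · 3.81141 ≈ 22220.54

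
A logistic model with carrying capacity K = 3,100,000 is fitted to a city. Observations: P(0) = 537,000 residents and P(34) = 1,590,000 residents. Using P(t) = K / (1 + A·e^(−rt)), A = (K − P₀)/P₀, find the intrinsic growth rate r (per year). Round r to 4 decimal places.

r ≈ 0.0475 per year

A = (3100000 − 537000)/537000 = 4.77281
1590000 = 3100000/(1 + 4.77281·e^(−r·34)) → e^(−34r) = (1.94969 − 1)/4.77281 = 0.198978
r = −ln(0.198978)/34 = 1.61456/34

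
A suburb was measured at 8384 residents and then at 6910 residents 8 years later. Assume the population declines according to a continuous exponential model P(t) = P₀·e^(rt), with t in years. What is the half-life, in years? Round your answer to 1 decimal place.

half-life ≈ 28.7 years

r = ln(6910/8384) / 8 = ln(0.82419) / 8 ≈ -0.024169 per year
half-life = ln 2 / |r| = 0.69315 / 0.024169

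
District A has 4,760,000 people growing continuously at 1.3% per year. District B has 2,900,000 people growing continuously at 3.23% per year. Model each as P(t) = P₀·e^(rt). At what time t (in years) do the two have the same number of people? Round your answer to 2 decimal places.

t ≈ 25.68 years

4760000·e^(0.013t) = 2900000·e^(0.0323t)
4760000/2900000 = e^((0.0323 − 0.013)t) → ln(1.64138) = 0.0193·t
t = 0.49554 / 0.0193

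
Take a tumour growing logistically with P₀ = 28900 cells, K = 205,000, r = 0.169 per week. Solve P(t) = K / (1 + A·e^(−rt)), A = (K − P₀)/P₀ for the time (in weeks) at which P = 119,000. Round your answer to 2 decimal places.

A = (205000 − 28900)/28900 = 6.09343
119000 = 205000/(1 + 6.09343·e^(−0.169t)) → 1 + 6.09343·e^(−0.169t) = 1.72269
e^(−0.169t) = 0.118601 → t = ln(8.4316)/0.169 = 2.13199/0.169

t ≈ 12.62 weeks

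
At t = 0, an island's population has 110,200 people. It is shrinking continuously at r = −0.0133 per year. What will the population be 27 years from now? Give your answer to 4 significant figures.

P(27) = 110200 · e^(-0.0133·27) = 110200 · e^(-0.3591)
= 110200 · 0.6983 ≈ 76953.16

≈ 76,950 people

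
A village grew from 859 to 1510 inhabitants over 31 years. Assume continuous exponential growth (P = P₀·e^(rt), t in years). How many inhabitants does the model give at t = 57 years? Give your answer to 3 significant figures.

r = ln(1510/859) / 31 ≈ 0.018197 per year
P(57) = 859 · e^(0.018197·57) = 859 · 2.82133 ≈ 2423.52

≈ 2,420 inhabitants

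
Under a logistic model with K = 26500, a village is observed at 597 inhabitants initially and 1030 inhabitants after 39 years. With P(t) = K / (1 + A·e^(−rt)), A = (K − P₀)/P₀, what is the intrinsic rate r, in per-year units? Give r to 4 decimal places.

r ≈ 0.0144 per year

A = (26500 − 597)/597 = 43.38861
1030 = 26500/(1 + 43.38861·e^(−r·39)) → e^(−39r) = (25.72816 − 1)/43.38861 = 0.569923
r = −ln(0.569923)/39 = 0.56225/39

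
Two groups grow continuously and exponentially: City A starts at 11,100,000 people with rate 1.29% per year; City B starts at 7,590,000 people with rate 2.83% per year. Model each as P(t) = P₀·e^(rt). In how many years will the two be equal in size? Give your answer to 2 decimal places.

t ≈ 24.68 years

11100000·e^(0.0129t) = 7590000·e^(0.0283t)
11100000/7590000 = e^((0.0283 − 0.0129)t) → ln(1.46245) = 0.0154·t
t = 0.38011 / 0.0154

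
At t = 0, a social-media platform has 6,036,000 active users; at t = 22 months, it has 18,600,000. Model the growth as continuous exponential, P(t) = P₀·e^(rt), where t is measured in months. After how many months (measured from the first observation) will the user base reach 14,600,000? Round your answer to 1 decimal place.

t ≈ 17.3 months

r = ln(18600000/6036000) / 22 ≈ 0.051155 per month
t = ln(14600000/6036000) / r = 0.88328 / 0.051155 ≈ 17.267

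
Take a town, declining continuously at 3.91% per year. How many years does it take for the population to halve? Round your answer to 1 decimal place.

half-life = ln(2) / |r| = 0.69315 / 0.0391

half-life ≈ 17.7 years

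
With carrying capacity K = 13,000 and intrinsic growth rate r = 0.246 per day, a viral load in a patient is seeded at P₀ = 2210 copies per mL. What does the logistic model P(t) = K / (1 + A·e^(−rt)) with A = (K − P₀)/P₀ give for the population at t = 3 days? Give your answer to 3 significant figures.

A = (13000 − 2210)/2210 = 4.88235
P(3) = 13000 / (1 + 4.88235·e^(−0.246·3)) = 13000 / (1 + 4.88235·0.478069)
= 13000 / 3.3341 ≈ 3899.1

≈ 3,900 copies per mL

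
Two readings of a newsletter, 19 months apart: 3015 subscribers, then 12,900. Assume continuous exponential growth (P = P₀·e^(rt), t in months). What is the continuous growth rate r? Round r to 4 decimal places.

12900 = 3015 · e^(r·19)
e^(19r) = 12900/3015 = 4.27861
r = ln(4.27861) / 19 = 1.45363 / 19

r ≈ 0.0765 per month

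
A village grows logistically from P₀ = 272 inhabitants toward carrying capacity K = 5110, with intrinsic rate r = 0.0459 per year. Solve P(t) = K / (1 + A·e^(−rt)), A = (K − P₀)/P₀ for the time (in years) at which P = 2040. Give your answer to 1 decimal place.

t ≈ 53.8 years

A = (5110 − 272)/272 = 17.78676
2040 = 5110/(1 + 17.78676·e^(−0.0459t)) → 1 + 17.78676·e^(−0.0459t) = 2.5049
e^(−0.0459t) = 0.084608 → t = ln(11.81922)/0.0459 = 2.46973/0.0459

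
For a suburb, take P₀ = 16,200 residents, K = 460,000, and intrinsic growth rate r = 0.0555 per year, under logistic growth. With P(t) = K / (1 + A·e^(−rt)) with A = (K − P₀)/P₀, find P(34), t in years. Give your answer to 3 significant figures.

≈ 89,300 residents

A = (460000 − 16200)/16200 = 27.39506
P(34) = 460000 / (1 + 27.39506·e^(−0.0555·34)) = 460000 / (1 + 27.39506·0.151526)
= 460000 / 5.15106 ≈ 89302.08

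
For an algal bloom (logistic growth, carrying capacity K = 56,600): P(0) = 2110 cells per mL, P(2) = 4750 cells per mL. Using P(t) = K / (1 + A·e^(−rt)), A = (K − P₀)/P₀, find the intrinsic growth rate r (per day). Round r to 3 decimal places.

A = (56600 − 2110)/2110 = 25.82464
4750 = 56600/(1 + 25.82464·e^(−r·2)) → e^(−2r) = (11.91579 − 1)/25.82464 = 0.422689
r = −ln(0.422689)/2 = 0.86112/2

r ≈ 0.431 per day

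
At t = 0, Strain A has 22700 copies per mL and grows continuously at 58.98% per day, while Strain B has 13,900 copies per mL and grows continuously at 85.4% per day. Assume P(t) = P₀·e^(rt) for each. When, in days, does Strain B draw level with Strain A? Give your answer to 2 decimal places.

t ≈ 1.86 days

22700·e^(0.5898t) = 13900·e^(0.854t)
22700/13900 = e^((0.854 − 0.5898)t) → ln(1.63309) = 0.2642·t
t = 0.49048 / 0.2642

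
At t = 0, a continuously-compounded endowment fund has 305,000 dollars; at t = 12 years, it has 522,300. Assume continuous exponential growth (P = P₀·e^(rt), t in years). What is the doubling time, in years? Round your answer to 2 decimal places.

doubling time ≈ 15.46 years

r = ln(522300/305000) / 12 = ln(1.71246) / 12 ≈ 0.044828 per year
doubling time = ln 2 / |r| = 0.69315 / 0.044828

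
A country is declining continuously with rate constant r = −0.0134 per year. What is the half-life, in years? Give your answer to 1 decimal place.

half-life ≈ 51.7 years

half-life = ln(2) / |r| = 0.69315 / 0.0134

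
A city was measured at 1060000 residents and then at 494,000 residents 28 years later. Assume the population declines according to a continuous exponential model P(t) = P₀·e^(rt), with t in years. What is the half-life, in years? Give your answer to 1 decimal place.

half-life ≈ 25.4 years

r = ln(494000/1060000) / 28 = ln(0.46604) / 28 ≈ -0.027267 per year
half-life = ln 2 / |r| = 0.69315 / 0.027267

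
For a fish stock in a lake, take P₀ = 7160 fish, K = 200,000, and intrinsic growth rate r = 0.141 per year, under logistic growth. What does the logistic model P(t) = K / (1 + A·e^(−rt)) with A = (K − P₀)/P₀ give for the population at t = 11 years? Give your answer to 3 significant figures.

≈ 29,800 fish

A = (200000 − 7160)/7160 = 26.93296
P(11) = 200000 / (1 + 26.93296·e^(−0.141·11)) = 200000 / (1 + 26.93296·0.212036)
= 200000 / 6.71075 ≈ 29802.92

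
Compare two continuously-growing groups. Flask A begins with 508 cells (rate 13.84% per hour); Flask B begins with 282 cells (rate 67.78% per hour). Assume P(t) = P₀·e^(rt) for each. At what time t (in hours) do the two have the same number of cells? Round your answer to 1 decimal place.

t ≈ 1.1 hours

508·e^(0.1384t) = 282·e^(0.6778t)
508/282 = e^((0.6778 − 0.1384)t) → ln(1.80142) = 0.5394·t
t = 0.58857 / 0.5394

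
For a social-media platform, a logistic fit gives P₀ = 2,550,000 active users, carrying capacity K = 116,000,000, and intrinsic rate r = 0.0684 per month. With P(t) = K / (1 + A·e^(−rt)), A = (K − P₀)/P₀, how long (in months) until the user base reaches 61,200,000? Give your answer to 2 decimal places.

t ≈ 57.10 months

A = (116000000 − 2550000)/2550000 = 44.4902
61200000 = 116000000/(1 + 44.4902·e^(−0.0684t)) → 1 + 44.4902·e^(−0.0684t) = 1.89542
e^(−0.0684t) = 0.020126 → t = ln(49.68613)/0.0684 = 3.90573/0.0684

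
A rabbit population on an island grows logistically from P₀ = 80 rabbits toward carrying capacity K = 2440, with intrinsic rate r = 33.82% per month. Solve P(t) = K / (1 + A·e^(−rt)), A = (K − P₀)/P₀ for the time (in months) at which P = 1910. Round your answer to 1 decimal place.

t ≈ 13.8 months

A = (2440 − 80)/80 = 29.5
1910 = 2440/(1 + 29.5·e^(−0.3382t)) → 1 + 29.5·e^(−0.3382t) = 1.27749
e^(−0.3382t) = 0.009406 → t = ln(106.31132)/0.3382 = 4.66637/0.3382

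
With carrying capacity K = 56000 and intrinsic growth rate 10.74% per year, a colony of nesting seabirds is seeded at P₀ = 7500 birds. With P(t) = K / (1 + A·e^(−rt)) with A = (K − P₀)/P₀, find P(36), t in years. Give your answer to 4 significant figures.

A = (56000 − 7500)/7500 = 6.46667
P(36) = 56000 / (1 + 6.46667·e^(−0.1074·36)) = 56000 / (1 + 6.46667·0.020934)
= 56000 / 1.13537 ≈ 49323.1

≈ 49,320 birds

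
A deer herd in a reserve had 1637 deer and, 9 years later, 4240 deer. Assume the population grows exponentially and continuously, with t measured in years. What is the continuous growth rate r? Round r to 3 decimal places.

r ≈ 0.106 per year

4240 = 1637 · e^(r·9)
e^(9r) = 4240/1637 = 2.5901
r = ln(2.5901) / 9 = 0.9517 / 9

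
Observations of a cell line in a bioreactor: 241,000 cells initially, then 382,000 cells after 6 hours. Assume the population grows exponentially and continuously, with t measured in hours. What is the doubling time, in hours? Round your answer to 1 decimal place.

r = ln(382000/241000) / 6 = ln(1.58506) / 6 ≈ 0.076771 per hour
doubling time = ln 2 / |r| = 0.69315 / 0.076771

doubling time ≈ 9.0 hours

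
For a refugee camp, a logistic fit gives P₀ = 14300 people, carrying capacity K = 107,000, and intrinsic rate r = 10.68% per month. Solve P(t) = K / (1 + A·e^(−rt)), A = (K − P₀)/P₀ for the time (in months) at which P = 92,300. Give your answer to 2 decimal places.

t ≈ 34.70 months

A = (107000 − 14300)/14300 = 6.48252
92300 = 107000/(1 + 6.48252·e^(−0.1068t)) → 1 + 6.48252·e^(−0.1068t) = 1.15926
e^(−0.1068t) = 0.024568 → t = ln(40.70315)/0.1068 = 3.70631/0.1068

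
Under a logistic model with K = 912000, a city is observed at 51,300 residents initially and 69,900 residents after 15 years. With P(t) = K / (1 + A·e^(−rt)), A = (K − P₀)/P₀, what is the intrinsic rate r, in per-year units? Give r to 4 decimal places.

A = (912000 − 51300)/51300 = 16.77778
69900 = 912000/(1 + 16.77778·e^(−r·15)) → e^(−15r) = (13.04721 − 1)/16.77778 = 0.718046
r = −ln(0.718046)/15 = 0.33122/15

r ≈ 0.0221 per year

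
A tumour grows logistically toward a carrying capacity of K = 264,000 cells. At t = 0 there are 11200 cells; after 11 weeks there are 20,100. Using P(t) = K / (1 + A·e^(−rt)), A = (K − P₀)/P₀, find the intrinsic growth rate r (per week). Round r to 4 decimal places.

A = (264000 − 11200)/11200 = 22.57143
20100 = 264000/(1 + 22.57143·e^(−r·11)) → e^(−11r) = (13.13433 − 1)/22.57143 = 0.537597
r = −ln(0.537597)/11 = 0.62065/11

r ≈ 0.0564 per week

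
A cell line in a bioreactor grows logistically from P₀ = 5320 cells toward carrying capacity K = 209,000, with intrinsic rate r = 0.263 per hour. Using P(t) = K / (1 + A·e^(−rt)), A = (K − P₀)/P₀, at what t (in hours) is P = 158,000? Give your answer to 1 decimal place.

t ≈ 18.2 hours

A = (209000 − 5320)/5320 = 38.28571
158000 = 209000/(1 + 38.28571·e^(−0.263t)) → 1 + 38.28571·e^(−0.263t) = 1.32278
e^(−0.263t) = 0.008431 → t = ln(118.61064)/0.263 = 4.77585/0.263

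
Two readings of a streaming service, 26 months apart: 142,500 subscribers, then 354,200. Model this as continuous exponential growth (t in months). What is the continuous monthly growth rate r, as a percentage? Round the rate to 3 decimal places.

r ≈ 3.502% per month

354200 = 142500 · e^(r·26)
e^(26r) = 354200/142500 = 2.48561
r = ln(2.48561) / 26 = 0.91052 / 26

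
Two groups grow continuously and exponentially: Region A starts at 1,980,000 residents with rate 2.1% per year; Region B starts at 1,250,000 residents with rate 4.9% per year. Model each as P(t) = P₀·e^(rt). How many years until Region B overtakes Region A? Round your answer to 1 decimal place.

1980000·e^(0.021t) = 1250000·e^(0.049t)
1980000/1250000 = e^((0.049 − 0.021)t) → ln(1.584) = 0.028·t
t = 0.45995 / 0.028

t ≈ 16.4 years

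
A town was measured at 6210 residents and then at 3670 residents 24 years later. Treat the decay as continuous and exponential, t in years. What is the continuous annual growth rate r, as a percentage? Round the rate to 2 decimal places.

3670 = 6210 · e^(r·24)
e^(24r) = 3670/6210 = 0.59098
r = ln(0.59098) / 24 = -0.52597 / 24

r ≈ -2.19% per year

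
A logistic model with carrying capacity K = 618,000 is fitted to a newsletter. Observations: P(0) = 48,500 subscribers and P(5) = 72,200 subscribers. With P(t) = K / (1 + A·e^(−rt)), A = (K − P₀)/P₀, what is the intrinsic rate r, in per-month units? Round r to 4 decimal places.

A = (618000 − 48500)/48500 = 11.74227
72200 = 618000/(1 + 11.74227·e^(−r·5)) → e^(−5r) = (8.55956 − 1)/11.74227 = 0.64379
r = −ln(0.64379)/5 = 0.44038/5

r ≈ 0.0881 per month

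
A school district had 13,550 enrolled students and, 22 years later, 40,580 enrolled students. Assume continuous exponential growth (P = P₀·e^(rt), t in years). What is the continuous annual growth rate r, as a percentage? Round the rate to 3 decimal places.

40580 = 13550 · e^(r·22)
e^(22r) = 40580/13550 = 2.99483
r = ln(2.99483) / 22 = 1.09689 / 22

r ≈ 4.986% per year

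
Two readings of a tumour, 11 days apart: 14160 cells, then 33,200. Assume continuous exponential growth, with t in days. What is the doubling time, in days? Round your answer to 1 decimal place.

doubling time ≈ 8.9 days

r = ln(33200/14160) / 11 = ln(2.34463) / 11 ≈ 0.077466 per day
doubling time = ln 2 / |r| = 0.69315 / 0.077466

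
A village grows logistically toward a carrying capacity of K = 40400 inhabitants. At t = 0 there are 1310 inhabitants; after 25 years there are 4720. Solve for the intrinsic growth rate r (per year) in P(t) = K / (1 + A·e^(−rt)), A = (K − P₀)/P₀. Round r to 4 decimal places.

A = (40400 − 1310)/1310 = 29.83969
4720 = 40400/(1 + 29.83969·e^(−r·25)) → e^(−25r) = (8.55932 − 1)/29.83969 = 0.253331
r = −ln(0.253331)/25 = 1.37306/25

r ≈ 0.0549 per year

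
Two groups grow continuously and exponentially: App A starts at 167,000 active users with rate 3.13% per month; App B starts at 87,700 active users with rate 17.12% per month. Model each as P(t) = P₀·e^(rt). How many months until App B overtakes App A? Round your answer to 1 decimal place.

t ≈ 4.6 months

167000·e^(0.0313t) = 87700·e^(0.1712t)
167000/87700 = e^((0.1712 − 0.0313)t) → ln(1.90422) = 0.1399·t
t = 0.64407 / 0.1399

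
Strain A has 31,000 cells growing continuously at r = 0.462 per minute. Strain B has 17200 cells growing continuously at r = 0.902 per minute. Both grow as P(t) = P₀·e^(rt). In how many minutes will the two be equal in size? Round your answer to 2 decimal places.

t ≈ 1.34 minutes

31000·e^(0.462t) = 17200·e^(0.902t)
31000/17200 = e^((0.902 − 0.462)t) → ln(1.80233) = 0.44·t
t = 0.58908 / 0.44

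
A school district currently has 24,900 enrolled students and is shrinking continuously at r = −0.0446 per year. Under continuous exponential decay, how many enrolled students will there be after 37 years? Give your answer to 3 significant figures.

P(37) = 24900 · e^(-0.0446·37) = 24900 · e^(-1.6502)
= 24900 · 0.19201 ≈ 4781.09

≈ 4,780 enrolled students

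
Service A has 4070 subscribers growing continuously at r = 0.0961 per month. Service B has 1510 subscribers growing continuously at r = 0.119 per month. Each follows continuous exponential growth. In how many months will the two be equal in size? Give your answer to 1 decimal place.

t ≈ 43.3 months

4070·e^(0.0961t) = 1510·e^(0.119t)
4070/1510 = e^((0.119 − 0.0961)t) → ln(2.69536) = 0.0229·t
t = 0.99153 / 0.0229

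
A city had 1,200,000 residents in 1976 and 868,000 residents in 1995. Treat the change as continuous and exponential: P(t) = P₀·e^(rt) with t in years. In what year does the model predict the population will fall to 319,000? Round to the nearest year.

year 2054

r = ln(868000/1200000) / 19 = -0.32389/19 ≈ -0.017047 per year
t = ln(319000/1200000) / r = -1.32489/-0.017047 ≈ 77.72 years after 1976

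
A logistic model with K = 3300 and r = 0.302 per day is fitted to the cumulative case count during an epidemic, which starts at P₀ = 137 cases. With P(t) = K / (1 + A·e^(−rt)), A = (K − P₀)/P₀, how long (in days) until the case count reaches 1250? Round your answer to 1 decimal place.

t ≈ 8.8 days

A = (3300 − 137)/137 = 23.08759
1250 = 3300/(1 + 23.08759·e^(−0.302t)) → 1 + 23.08759·e^(−0.302t) = 2.64
e^(−0.302t) = 0.071034 → t = ln(14.0778)/0.302 = 2.6446/0.302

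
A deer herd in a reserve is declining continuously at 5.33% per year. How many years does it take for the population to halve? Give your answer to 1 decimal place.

half-life = ln(2) / |r| = 0.69315 / 0.0533

half-life ≈ 13.0 years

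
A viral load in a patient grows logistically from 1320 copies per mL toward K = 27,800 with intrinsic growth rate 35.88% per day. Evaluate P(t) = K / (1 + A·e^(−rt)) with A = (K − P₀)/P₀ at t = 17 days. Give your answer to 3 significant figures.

≈ 26,600 copies per mL

A = (27800 − 1320)/1320 = 20.06061
P(17) = 27800 / (1 + 20.06061·e^(−0.3588·17)) = 27800 / (1 + 20.06061·0.002244)
= 27800 / 1.04501 ≈ 26602.58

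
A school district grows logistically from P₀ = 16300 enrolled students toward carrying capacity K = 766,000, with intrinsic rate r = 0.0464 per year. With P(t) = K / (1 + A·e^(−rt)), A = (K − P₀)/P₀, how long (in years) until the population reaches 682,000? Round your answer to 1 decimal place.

A = (766000 − 16300)/16300 = 45.99387
682000 = 766000/(1 + 45.99387·e^(−0.0464t)) → 1 + 45.99387·e^(−0.0464t) = 1.12317
e^(−0.0464t) = 0.002678 → t = ln(373.42638)/0.0464 = 5.92272/0.0464

t ≈ 127.6 years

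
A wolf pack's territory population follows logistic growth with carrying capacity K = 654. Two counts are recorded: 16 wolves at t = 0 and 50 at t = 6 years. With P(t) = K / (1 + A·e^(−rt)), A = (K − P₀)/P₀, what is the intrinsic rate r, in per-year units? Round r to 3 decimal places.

A = (654 − 16)/16 = 39.875
50 = 654/(1 + 39.875·e^(−r·6)) → e^(−6r) = (13.08 − 1)/39.875 = 0.302947
r = −ln(0.302947)/6 = 1.1942/6

r ≈ 0.199 per year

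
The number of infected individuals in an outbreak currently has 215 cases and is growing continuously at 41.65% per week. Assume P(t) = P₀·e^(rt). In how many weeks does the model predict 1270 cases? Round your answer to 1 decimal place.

1270 = 215 · e^(0.4165·t)
t = ln(1270/215) / 0.4165 = ln(5.90698) / 0.4165 = 1.77613 / 0.4165

t ≈ 4.3 weeks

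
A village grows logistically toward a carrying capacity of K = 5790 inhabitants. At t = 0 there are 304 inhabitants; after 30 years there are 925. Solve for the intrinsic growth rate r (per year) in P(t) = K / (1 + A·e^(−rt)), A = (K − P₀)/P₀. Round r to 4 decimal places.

A = (5790 − 304)/304 = 18.04605
925 = 5790/(1 + 18.04605·e^(−r·30)) → e^(−30r) = (6.25946 − 1)/18.04605 = 0.291447
r = −ln(0.291447)/30 = 1.2329/30

r ≈ 0.0411 per year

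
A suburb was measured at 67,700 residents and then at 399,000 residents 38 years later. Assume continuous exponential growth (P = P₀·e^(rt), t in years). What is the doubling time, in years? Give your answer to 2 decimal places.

r = ln(399000/67700) / 38 = ln(5.89365) / 38 ≈ 0.046681 per year
doubling time = ln 2 / |r| = 0.69315 / 0.046681

doubling time ≈ 14.85 years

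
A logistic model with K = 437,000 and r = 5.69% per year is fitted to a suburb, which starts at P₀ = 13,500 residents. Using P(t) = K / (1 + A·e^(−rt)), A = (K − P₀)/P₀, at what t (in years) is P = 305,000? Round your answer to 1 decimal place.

A = (437000 − 13500)/13500 = 31.37037
305000 = 437000/(1 + 31.37037·e^(−0.0569t)) → 1 + 31.37037·e^(−0.0569t) = 1.43279
e^(−0.0569t) = 0.013796 → t = ln(72.48457)/0.0569 = 4.28337/0.0569

t ≈ 75.3 years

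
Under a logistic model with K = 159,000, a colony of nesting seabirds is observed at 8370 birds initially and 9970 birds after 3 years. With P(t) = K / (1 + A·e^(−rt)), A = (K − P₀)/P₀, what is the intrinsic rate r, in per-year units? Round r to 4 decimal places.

A = (159000 − 8370)/8370 = 17.99642
9970 = 159000/(1 + 17.99642·e^(−r·3)) → e^(−3r) = (15.94784 − 1)/17.99642 = 0.830601
r = −ln(0.830601)/3 = 0.18561/3

r ≈ 0.0619 per year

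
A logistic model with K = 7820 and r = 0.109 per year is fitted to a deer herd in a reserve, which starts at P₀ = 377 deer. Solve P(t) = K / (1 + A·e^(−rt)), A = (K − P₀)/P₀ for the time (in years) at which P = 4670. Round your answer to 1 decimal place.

t ≈ 31.0 years

A = (7820 − 377)/377 = 19.74271
4670 = 7820/(1 + 19.74271·e^(−0.109t)) → 1 + 19.74271·e^(−0.109t) = 1.67452
e^(−0.109t) = 0.034165 → t = ln(29.26934)/0.109 = 3.37654/0.109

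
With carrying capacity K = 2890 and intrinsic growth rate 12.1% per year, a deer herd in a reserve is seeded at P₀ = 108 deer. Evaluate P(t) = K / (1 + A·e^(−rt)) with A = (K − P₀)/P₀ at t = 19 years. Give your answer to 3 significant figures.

≈ 806 deer

A = (2890 − 108)/108 = 25.75926
P(19) = 2890 / (1 + 25.75926·e^(−0.121·19)) = 2890 / (1 + 25.75926·0.100359)
= 2890 / 3.58518 ≈ 806.1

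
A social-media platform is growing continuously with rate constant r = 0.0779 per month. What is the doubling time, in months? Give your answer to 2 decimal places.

doubling time ≈ 8.90 months

doubling time = ln(2) / |r| = 0.69315 / 0.0779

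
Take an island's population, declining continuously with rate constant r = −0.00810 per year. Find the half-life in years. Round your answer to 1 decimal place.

half-life ≈ 85.6 years

half-life = ln(2) / |r| = 0.69315 / 0.0081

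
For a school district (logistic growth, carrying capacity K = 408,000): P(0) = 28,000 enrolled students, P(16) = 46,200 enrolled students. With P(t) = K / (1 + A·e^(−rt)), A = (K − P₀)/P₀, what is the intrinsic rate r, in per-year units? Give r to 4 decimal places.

A = (408000 − 28000)/28000 = 13.57143
46200 = 408000/(1 + 13.57143·e^(−r·16)) → e^(−16r) = (8.83117 − 1)/13.57143 = 0.577033
r = −ln(0.577033)/16 = 0.54985/16

r ≈ 0.0344 per year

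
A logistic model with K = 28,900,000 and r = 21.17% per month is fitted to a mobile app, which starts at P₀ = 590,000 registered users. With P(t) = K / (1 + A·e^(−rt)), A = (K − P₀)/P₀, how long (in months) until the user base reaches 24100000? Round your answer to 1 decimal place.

A = (28900000 − 590000)/590000 = 47.98305
24100000 = 28900000/(1 + 47.98305·e^(−0.2117t)) → 1 + 47.98305·e^(−0.2117t) = 1.19917
e^(−0.2117t) = 0.004151 → t = ln(240.9149)/0.2117 = 5.48444/0.2117

t ≈ 25.9 months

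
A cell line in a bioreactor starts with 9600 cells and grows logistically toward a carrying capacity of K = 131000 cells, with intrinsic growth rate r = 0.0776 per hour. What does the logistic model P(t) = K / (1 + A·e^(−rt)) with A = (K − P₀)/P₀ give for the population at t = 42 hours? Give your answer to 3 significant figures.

≈ 88,200 cells

A = (131000 − 9600)/9600 = 12.64583
P(42) = 131000 / (1 + 12.64583·e^(−0.0776·42)) = 131000 / (1 + 12.64583·0.038419)
= 131000 / 1.48584 ≈ 88165.51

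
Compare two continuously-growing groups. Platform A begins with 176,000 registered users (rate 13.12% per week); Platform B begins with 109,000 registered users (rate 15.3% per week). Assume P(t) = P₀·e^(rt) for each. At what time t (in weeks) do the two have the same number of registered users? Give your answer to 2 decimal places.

t ≈ 21.98 weeks

176000·e^(0.1312t) = 109000·e^(0.153t)
176000/109000 = e^((0.153 − 0.1312)t) → ln(1.61468) = 0.0218·t
t = 0.47914 / 0.0218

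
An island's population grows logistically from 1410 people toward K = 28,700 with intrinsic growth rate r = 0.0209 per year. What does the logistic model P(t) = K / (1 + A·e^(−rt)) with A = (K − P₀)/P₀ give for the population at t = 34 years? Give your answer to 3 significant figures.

A = (28700 − 1410)/1410 = 19.35461
P(34) = 28700 / (1 + 19.35461·e^(−0.0209·34)) = 28700 / (1 + 19.35461·0.491349)
= 28700 / 10.50987 ≈ 2730.77

≈ 2,730 people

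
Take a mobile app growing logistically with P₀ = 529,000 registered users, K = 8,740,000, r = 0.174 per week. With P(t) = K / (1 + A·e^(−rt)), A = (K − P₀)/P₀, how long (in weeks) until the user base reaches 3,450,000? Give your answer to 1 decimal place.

A = (8740000 − 529000)/529000 = 15.52174
3450000 = 8740000/(1 + 15.52174·e^(−0.174t)) → 1 + 15.52174·e^(−0.174t) = 2.53333
e^(−0.174t) = 0.098786 → t = ln(10.12287)/0.174 = 2.3148/0.174

t ≈ 13.3 weeks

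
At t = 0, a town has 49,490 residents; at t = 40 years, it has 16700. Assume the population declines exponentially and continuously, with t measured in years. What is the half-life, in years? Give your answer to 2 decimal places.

half-life ≈ 25.52 years

r = ln(16700/49490) / 40 = ln(0.33744) / 40 ≈ -0.027159 per year
half-life = ln 2 / |r| = 0.69315 / 0.027159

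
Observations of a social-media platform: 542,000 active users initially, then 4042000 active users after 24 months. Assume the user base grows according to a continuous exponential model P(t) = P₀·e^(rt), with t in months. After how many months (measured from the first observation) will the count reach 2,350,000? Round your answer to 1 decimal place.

r = ln(4042000/542000) / 24 ≈ 0.083718 per month
t = ln(2350000/542000) / r = 1.4669 / 0.083718 ≈ 17.522

t ≈ 17.5 months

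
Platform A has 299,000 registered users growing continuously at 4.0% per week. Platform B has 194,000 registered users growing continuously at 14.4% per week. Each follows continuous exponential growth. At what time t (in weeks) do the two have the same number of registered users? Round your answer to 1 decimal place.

299000·e^(0.04t) = 194000·e^(0.144t)
299000/194000 = e^((0.144 − 0.04)t) → ln(1.54124) = 0.104·t
t = 0.43259 / 0.104

t ≈ 4.2 weeks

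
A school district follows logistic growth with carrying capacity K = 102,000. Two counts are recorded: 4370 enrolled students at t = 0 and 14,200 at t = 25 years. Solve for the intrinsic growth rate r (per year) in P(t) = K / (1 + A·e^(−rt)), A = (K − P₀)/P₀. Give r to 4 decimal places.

A = (102000 − 4370)/4370 = 22.34096
14200 = 102000/(1 + 22.34096·e^(−r·25)) → e^(−25r) = (7.1831 − 1)/22.34096 = 0.276761
r = −ln(0.276761)/25 = 1.2846/25

r ≈ 0.0514 per year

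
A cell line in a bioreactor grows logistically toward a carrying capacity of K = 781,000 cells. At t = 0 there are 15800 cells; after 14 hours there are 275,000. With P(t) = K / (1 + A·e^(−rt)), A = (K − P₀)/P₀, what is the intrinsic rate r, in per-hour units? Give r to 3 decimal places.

r ≈ 0.234 per hour

A = (781000 − 15800)/15800 = 48.43038
275000 = 781000/(1 + 48.43038·e^(−r·14)) → e^(−14r) = (2.84 − 1)/48.43038 = 0.037993
r = −ln(0.037993)/14 = 3.27036/14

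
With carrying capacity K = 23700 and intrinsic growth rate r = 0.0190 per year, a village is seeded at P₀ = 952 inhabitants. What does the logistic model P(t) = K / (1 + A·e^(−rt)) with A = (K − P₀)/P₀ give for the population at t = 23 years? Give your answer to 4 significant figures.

≈ 1,442 inhabitants

A = (23700 − 952)/952 = 23.89496
P(23) = 23700 / (1 + 23.89496·e^(−0.019·23)) = 23700 / (1 + 23.89496·0.645971)
= 23700 / 16.43546 ≈ 1442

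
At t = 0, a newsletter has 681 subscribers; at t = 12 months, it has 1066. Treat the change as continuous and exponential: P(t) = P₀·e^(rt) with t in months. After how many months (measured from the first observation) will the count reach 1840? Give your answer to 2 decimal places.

t ≈ 26.62 months

r = ln(1066/681) / 12 ≈ 0.037342 per month
t = ln(1840/681) / r = 0.99396 / 0.037342 ≈ 26.618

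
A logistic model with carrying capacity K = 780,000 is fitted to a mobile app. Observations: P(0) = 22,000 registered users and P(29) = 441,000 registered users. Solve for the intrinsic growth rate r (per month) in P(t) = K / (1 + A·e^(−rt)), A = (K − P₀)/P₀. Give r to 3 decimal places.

A = (780000 − 22000)/22000 = 34.45455
441000 = 780000/(1 + 34.45455·e^(−r·29)) → e^(−29r) = (1.76871 − 1)/34.45455 = 0.022311
r = −ln(0.022311)/29 = 3.80269/29

r ≈ 0.131 per month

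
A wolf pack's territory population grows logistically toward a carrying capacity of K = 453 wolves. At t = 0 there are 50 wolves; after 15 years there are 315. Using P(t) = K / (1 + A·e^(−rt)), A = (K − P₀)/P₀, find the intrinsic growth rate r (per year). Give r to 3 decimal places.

A = (453 − 50)/50 = 8.06
315 = 453/(1 + 8.06·e^(−r·15)) → e^(−15r) = (1.4381 − 1)/8.06 = 0.054354
r = −ln(0.054354)/15 = 2.91223/15

r ≈ 0.194 per year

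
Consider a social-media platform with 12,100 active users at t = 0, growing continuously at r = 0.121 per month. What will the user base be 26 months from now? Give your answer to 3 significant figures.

P(26) = 12100 · e^(0.121·26) = 12100 · e^(3.146)
= 12100 · 23.24291 ≈ 281239.17

≈ 281,000 active users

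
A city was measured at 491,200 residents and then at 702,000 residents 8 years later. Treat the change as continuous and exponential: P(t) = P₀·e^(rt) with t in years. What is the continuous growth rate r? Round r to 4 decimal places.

702000 = 491200 · e^(r·8)
e^(8r) = 702000/491200 = 1.42915
r = ln(1.42915) / 8 = 0.35708 / 8

r ≈ 0.0446 per year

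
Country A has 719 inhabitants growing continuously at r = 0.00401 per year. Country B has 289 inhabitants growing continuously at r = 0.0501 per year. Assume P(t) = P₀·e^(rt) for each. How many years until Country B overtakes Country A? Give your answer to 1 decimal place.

719·e^(0.00401t) = 289·e^(0.0501t)
719/289 = e^((0.0501 − 0.00401)t) → ln(2.48789) = 0.04609·t
t = 0.91143 / 0.04609

t ≈ 19.8 years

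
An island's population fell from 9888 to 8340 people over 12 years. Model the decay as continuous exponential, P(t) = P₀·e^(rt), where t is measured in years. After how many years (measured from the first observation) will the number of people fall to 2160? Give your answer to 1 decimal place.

t ≈ 107.2 years

r = ln(8340/9888) / 12 ≈ -0.014188 per year
t = ln(2160/9888) / r = -1.52121 / -0.014188 ≈ 107.217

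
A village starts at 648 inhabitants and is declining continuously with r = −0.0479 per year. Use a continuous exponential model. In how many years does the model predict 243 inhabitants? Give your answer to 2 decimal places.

243 = 648 · e^(-0.0479·t)
t = ln(243/648) / -0.0479 = ln(0.375) / -0.0479 = -0.98083 / -0.0479

t ≈ 20.48 years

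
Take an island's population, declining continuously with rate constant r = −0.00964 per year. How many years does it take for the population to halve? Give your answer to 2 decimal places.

half-life ≈ 71.90 years

half-life = ln(2) / |r| = 0.69315 / 0.00964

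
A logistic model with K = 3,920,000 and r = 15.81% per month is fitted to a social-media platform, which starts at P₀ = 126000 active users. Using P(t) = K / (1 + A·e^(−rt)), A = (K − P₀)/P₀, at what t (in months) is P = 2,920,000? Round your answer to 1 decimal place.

t ≈ 28.3 months

A = (3920000 − 126000)/126000 = 30.11111
2920000 = 3920000/(1 + 30.11111·e^(−0.1581t)) → 1 + 30.11111·e^(−0.1581t) = 1.34247
e^(−0.1581t) = 0.011373 → t = ln(87.92444)/0.1581 = 4.47648/0.1581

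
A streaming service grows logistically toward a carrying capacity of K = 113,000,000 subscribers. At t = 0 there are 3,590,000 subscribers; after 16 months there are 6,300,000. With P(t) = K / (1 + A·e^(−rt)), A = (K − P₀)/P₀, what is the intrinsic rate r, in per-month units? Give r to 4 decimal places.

A = (113000000 − 3590000)/3590000 = 30.47632
6300000 = 113000000/(1 + 30.47632·e^(−r·16)) → e^(−16r) = (17.93651 − 1)/30.47632 = 0.555727
r = −ln(0.555727)/16 = 0.58748/16

r ≈ 0.0367 per month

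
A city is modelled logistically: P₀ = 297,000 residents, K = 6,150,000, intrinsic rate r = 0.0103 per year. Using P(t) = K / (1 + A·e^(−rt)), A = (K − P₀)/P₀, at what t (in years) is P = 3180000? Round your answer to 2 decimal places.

A = (6150000 − 297000)/297000 = 19.70707
3180000 = 6150000/(1 + 19.70707·e^(−0.0103t)) → 1 + 19.70707·e^(−0.0103t) = 1.93396
e^(−0.0103t) = 0.047392 → t = ln(21.1005)/0.0103 = 3.0493/0.0103

t ≈ 296.05 years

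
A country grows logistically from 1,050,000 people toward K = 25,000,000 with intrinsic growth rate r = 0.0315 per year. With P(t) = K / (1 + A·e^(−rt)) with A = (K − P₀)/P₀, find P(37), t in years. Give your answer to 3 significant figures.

A = (25000000 − 1050000)/1050000 = 22.80952
P(37) = 25000000 / (1 + 22.80952·e^(−0.0315·37)) = 25000000 / (1 + 22.80952·0.311767)
= 25000000 / 8.11125 ≈ 3082138.67

≈ 3,080,000 people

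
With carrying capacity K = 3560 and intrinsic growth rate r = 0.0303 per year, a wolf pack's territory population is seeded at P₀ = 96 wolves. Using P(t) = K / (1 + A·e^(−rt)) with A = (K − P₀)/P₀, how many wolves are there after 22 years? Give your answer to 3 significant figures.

A = (3560 − 96)/96 = 36.08333
P(22) = 3560 / (1 + 36.08333·e^(−0.0303·22)) = 3560 / (1 + 36.08333·0.513451)
= 3560 / 19.52704 ≈ 182.31

≈ 182 wolves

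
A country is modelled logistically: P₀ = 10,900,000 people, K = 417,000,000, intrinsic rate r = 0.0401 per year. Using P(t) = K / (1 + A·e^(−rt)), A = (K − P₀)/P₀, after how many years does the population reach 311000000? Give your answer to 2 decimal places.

t ≈ 117.06 years

A = (417000000 − 10900000)/10900000 = 37.25688
311000000 = 417000000/(1 + 37.25688·e^(−0.0401t)) → 1 + 37.25688·e^(−0.0401t) = 1.34084
e^(−0.0401t) = 0.009148 → t = ln(109.31028)/0.0401 = 4.69419/0.0401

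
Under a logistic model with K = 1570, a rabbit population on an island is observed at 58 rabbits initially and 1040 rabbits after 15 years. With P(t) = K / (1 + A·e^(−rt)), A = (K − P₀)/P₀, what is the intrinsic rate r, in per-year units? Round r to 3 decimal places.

r ≈ 0.262 per year

A = (1570 − 58)/58 = 26.06897
1040 = 1570/(1 + 26.06897·e^(−r·15)) → e^(−15r) = (1.50962 − 1)/26.06897 = 0.019549
r = −ln(0.019549)/15 = 3.93484/15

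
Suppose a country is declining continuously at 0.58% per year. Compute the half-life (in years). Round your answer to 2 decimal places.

half-life = ln(2) / |r| = 0.69315 / 0.0058

half-life ≈ 119.51 years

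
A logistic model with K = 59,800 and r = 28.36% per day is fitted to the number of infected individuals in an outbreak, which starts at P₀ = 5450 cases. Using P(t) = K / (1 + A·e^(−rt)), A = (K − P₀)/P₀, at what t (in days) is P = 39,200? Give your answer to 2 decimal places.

t ≈ 10.38 days

A = (59800 − 5450)/5450 = 9.97248
39200 = 59800/(1 + 9.97248·e^(−0.2836t)) → 1 + 9.97248·e^(−0.2836t) = 1.52551
e^(−0.2836t) = 0.052696 → t = ln(18.97675)/0.2836 = 2.94321/0.2836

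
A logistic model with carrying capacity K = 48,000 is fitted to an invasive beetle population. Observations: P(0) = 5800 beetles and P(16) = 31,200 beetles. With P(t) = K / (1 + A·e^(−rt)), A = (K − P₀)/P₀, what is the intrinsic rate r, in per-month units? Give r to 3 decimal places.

r ≈ 0.163 per month

A = (48000 − 5800)/5800 = 7.27586
31200 = 48000/(1 + 7.27586·e^(−r·16)) → e^(−16r) = (1.53846 − 1)/7.27586 = 0.074007
r = −ln(0.074007)/16 = 2.6036/16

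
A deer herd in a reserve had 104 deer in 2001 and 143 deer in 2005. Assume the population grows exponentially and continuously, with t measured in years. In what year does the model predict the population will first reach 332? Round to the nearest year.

r = ln(143/104) / 4 = 0.31845/4 ≈ 0.079613 per year
t = ln(332/104) / r = 1.16074/0.079613 ≈ 14.58 years after 2001

year 2016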